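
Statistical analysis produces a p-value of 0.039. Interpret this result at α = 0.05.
Since p = 0.039 < α = 0.05, reject H₀.
There is sufficient evidence to reject the null hypothesis; the result is statistically significant at the 0.05 level.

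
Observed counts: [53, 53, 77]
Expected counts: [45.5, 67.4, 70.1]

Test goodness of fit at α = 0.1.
Chi-square goodness of fit test:
H₀: observed counts match expected distribution
H₁: observed counts differ from expected distribution
df = k - 1 = 2
χ² = Σ(O - E)²/E
   = (53 - 45.5)²/45.5 + (53 - 67.4)²/67.4 + (77 - 70.1)²/70.1
   = 1.236 + 3.077 + 0.679
   = 4.99
p-value = 0.0824

Since p-value < α = 0.1, we reject H₀.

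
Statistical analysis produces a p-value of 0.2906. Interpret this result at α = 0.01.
Since p = 0.2906 > α = 0.01, fail to reject H₀.
There is insufficient evidence to reject the null hypothesis; the result is not statistically significant at the 0.01 level.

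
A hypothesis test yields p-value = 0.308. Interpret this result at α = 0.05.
Since p = 0.308 > α = 0.05, fail to reject H₀.
There is insufficient evidence to reject the null hypothesis; the result is not statistically significant at the 0.05 level.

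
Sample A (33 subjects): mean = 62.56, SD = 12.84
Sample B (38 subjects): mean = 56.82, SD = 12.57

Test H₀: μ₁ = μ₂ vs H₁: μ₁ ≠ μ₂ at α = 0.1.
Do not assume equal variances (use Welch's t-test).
Welch's two-sample t-test:
H₀: μ₁ = μ₂
H₁: μ₁ ≠ μ₂
s₁²/n₁ = 12.84²/33 = 4.9959,  s₂²/n₂ = 12.57²/38 = 4.1580
SE = √(s₁²/n₁ + s₂²/n₂) = √(4.9959 + 4.1580) = 3.0255
df (Welch-Satterthwaite) = (s₁²/n₁ + s₂²/n₂)² / [(s₁²/n₁)²/(n₁-1) + (s₂²/n₂)²/(n₂-1)] ≈ 67.18
t = (x̄₁ - x̄₂) / SE = (62.56 - 56.82) / 3.0255 = 5.74 / 3.0255 = 1.897
p-value = 0.0621

Since p-value < α = 0.1, we reject H₀.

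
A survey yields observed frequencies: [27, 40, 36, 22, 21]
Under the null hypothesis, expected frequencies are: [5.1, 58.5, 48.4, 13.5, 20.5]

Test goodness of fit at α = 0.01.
Chi-square goodness of fit test:
H₀: observed counts match expected distribution
H₁: observed counts differ from expected distribution
df = k - 1 = 4
χ² = Σ(O - E)²/E
   = (27 - 5.1)²/5.1 + (40 - 58.5)²/58.5 + (36 - 48.4)²/48.4 + (22 - 13.5)²/13.5 + (21 - 20.5)²/20.5
   = 94.041 + 5.850 + 3.177 + 5.352 + 0.012
   = 108.43
p-value < 0.0001

Since p-value < α = 0.01, we reject H₀.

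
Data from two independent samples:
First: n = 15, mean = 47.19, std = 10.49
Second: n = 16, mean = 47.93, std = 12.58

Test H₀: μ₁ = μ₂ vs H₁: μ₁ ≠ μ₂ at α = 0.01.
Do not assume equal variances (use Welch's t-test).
Welch's two-sample t-test:
H₀: μ₁ = μ₂
H₁: μ₁ ≠ μ₂
s₁²/n₁ = 10.49²/15 = 7.3360,  s₂²/n₂ = 12.58²/16 = 9.8910
SE = √(s₁²/n₁ + s₂²/n₂) = √(7.3360 + 9.8910) = 4.1505
df (Welch-Satterthwaite) = (s₁²/n₁ + s₂²/n₂)² / [(s₁²/n₁)²/(n₁-1) + (s₂²/n₂)²/(n₂-1)] ≈ 28.63
t = (x̄₁ - x̄₂) / SE = (47.19 - 47.93) / 4.1505 = -0.74 / 4.1505 = -0.178
p-value = 0.8598

Since p-value > α = 0.01, we fail to reject H₀.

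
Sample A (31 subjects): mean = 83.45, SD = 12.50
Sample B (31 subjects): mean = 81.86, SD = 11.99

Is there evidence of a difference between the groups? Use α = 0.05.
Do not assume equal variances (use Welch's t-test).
Welch's two-sample t-test:
H₀: μ₁ = μ₂
H₁: μ₁ ≠ μ₂
s₁²/n₁ = 12.50²/31 = 5.0403,  s₂²/n₂ = 11.99²/31 = 4.6374
SE = √(s₁²/n₁ + s₂²/n₂) = √(5.0403 + 4.6374) = 3.1109
df (Welch-Satterthwaite) = (s₁²/n₁ + s₂²/n₂)² / [(s₁²/n₁)²/(n₁-1) + (s₂²/n₂)²/(n₂-1)] ≈ 59.90
t = (x̄₁ - x̄₂) / SE = (83.45 - 81.86) / 3.1109 = 1.59 / 3.1109 = 0.511
p-value = 0.6112

Since p-value > α = 0.05, we fail to reject H₀.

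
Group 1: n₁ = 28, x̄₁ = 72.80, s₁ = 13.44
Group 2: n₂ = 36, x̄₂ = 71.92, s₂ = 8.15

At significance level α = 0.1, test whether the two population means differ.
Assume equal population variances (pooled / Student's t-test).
Student's two-sample t-test (equal variances):
H₀: μ₁ = μ₂
H₁: μ₁ ≠ μ₂
df = n₁ + n₂ - 2 = 62
Pooled variance s_p² = [(n₁-1)s₁² + (n₂-1)s₂²] / (n₁ + n₂ - 2) = [(27)(13.44²) + (35)(8.15²)] / 62 = 116.1596
SE = √(s_p²(1/n₁ + 1/n₂)) = √(116.1596 × (1/28 + 1/36)) = 2.7157
t = (x̄₁ - x̄₂) / SE = (72.80 - 71.92) / 2.7157 = 0.88 / 2.7157 = 0.324
p-value = 0.7470

Since p-value > α = 0.1, we fail to reject H₀.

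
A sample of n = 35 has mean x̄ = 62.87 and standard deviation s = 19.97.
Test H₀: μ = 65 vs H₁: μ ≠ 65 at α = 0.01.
One-sample t-test:
H₀: μ = 65
H₁: μ ≠ 65
df = n - 1 = 34
t = (x̄ - μ₀) / (s/√n) = (62.87 - 65) / (19.97/√35) = -0.631
p-value = 0.5323

Since p-value > α = 0.01, we fail to reject H₀.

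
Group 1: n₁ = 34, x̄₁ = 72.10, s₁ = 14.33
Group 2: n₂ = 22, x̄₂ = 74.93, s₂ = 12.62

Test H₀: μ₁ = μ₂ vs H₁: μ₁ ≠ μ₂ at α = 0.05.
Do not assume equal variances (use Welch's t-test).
Welch's two-sample t-test:
H₀: μ₁ = μ₂
H₁: μ₁ ≠ μ₂
s₁²/n₁ = 14.33²/34 = 6.0397,  s₂²/n₂ = 12.62²/22 = 7.2393
SE = √(s₁²/n₁ + s₂²/n₂) = √(6.0397 + 7.2393) = 3.6440
df (Welch-Satterthwaite) = (s₁²/n₁ + s₂²/n₂)² / [(s₁²/n₁)²/(n₁-1) + (s₂²/n₂)²/(n₂-1)] ≈ 48.97
t = (x̄₁ - x̄₂) / SE = (72.10 - 74.93) / 3.6440 = -2.83 / 3.6440 = -0.777
p-value = 0.4411

Since p-value > α = 0.05, we fail to reject H₀.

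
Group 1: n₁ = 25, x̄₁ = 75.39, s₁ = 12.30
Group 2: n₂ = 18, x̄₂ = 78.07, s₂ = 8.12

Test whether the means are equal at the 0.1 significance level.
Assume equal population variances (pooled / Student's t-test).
Student's two-sample t-test (equal variances):
H₀: μ₁ = μ₂
H₁: μ₁ ≠ μ₂
df = n₁ + n₂ - 2 = 41
Pooled variance s_p² = [(n₁-1)s₁² + (n₂-1)s₂²] / (n₁ + n₂ - 2) = [(24)(12.30²) + (17)(8.12²)] / 41 = 115.8987
SE = √(s_p²(1/n₁ + 1/n₂)) = √(115.8987 × (1/25 + 1/18)) = 3.3279
t = (x̄₁ - x̄₂) / SE = (75.39 - 78.07) / 3.3279 = -2.68 / 3.3279 = -0.805
p-value = 0.4253

Since p-value > α = 0.1, we fail to reject H₀.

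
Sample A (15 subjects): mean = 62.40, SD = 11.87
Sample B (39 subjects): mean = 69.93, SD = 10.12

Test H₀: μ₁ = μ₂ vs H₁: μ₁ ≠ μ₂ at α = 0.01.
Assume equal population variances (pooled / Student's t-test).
Student's two-sample t-test (equal variances):
H₀: μ₁ = μ₂
H₁: μ₁ ≠ μ₂
df = n₁ + n₂ - 2 = 52
Pooled variance s_p² = [(n₁-1)s₁² + (n₂-1)s₂²] / (n₁ + n₂ - 2) = [(14)(11.87²) + (38)(10.12²)] / 52 = 112.7751
SE = √(s_p²(1/n₁ + 1/n₂)) = √(112.7751 × (1/15 + 1/39)) = 3.2265
t = (x̄₁ - x̄₂) / SE = (62.40 - 69.93) / 3.2265 = -7.53 / 3.2265 = -2.334
p-value = 0.0235

Since p-value > α = 0.01, we fail to reject H₀.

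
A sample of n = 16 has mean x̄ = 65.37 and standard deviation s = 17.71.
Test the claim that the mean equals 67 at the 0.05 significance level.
One-sample t-test:
H₀: μ = 67
H₁: μ ≠ 67
df = n - 1 = 15
t = (x̄ - μ₀) / (s/√n) = (65.37 - 67) / (17.71/√16) = -0.368
p-value = 0.7179

Since p-value > α = 0.05, we fail to reject H₀.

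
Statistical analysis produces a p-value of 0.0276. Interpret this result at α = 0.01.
Since p = 0.0276 > α = 0.01, fail to reject H₀.
There is insufficient evidence to reject the null hypothesis; the result is not statistically significant at the 0.01 level.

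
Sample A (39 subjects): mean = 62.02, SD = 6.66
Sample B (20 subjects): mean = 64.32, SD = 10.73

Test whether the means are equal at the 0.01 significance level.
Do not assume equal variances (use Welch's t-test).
Welch's two-sample t-test:
H₀: μ₁ = μ₂
H₁: μ₁ ≠ μ₂
s₁²/n₁ = 6.66²/39 = 1.1373,  s₂²/n₂ = 10.73²/20 = 5.7566
SE = √(s₁²/n₁ + s₂²/n₂) = √(1.1373 + 5.7566) = 2.6256
df (Welch-Satterthwaite) = (s₁²/n₁ + s₂²/n₂)² / [(s₁²/n₁)²/(n₁-1) + (s₂²/n₂)²/(n₂-1)] ≈ 26.73
t = (x̄₁ - x̄₂) / SE = (62.02 - 64.32) / 2.6256 = -2.30 / 2.6256 = -0.876
p-value = 0.3888

Since p-value > α = 0.01, we fail to reject H₀.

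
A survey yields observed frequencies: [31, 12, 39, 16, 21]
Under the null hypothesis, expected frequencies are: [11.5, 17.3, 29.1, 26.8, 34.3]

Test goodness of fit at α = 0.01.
Chi-square goodness of fit test:
H₀: observed counts match expected distribution
H₁: observed counts differ from expected distribution
df = k - 1 = 4
χ² = Σ(O - E)²/E
   = (31 - 11.5)²/11.5 + (12 - 17.3)²/17.3 + (39 - 29.1)²/29.1 + (16 - 26.8)²/26.8 + (21 - 34.3)²/34.3
   = 33.065 + 1.624 + 3.368 + 4.352 + 5.157
   = 47.57
p-value < 0.0001

Since p-value < α = 0.01, we reject H₀.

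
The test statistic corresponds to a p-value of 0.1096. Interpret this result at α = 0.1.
Since p = 0.1096 > α = 0.1, fail to reject H₀.
There is insufficient evidence to reject the null hypothesis; the result is not statistically significant at the 0.1 level.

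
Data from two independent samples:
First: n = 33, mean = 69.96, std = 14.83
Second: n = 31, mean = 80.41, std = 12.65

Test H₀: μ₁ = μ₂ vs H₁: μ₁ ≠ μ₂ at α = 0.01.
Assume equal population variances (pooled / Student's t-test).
Student's two-sample t-test (equal variances):
H₀: μ₁ = μ₂
H₁: μ₁ ≠ μ₂
df = n₁ + n₂ - 2 = 62
Pooled variance s_p² = [(n₁-1)s₁² + (n₂-1)s₂²] / (n₁ + n₂ - 2) = [(32)(14.83²) + (30)(12.65²)] / 62 = 190.9419
SE = √(s_p²(1/n₁ + 1/n₂)) = √(190.9419 × (1/33 + 1/31)) = 3.4562
t = (x̄₁ - x̄₂) / SE = (69.96 - 80.41) / 3.4562 = -10.45 / 3.4562 = -3.024
p-value = 0.0036

Since p-value < α = 0.01, we reject H₀.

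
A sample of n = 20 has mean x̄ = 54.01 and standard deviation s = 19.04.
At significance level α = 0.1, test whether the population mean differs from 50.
One-sample t-test:
H₀: μ = 50
H₁: μ ≠ 50
df = n - 1 = 19
t = (x̄ - μ₀) / (s/√n) = (54.01 - 50) / (19.04/√20) = 0.942
p-value = 0.3581

Since p-value > α = 0.1, we fail to reject H₀.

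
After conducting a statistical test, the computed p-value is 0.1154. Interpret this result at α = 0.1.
Since p = 0.1154 > α = 0.1, fail to reject H₀.
There is insufficient evidence to reject the null hypothesis; the result is not statistically significant at the 0.1 level.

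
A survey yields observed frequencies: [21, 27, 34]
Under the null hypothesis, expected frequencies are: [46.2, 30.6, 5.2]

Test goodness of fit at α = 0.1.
Chi-square goodness of fit test:
H₀: observed counts match expected distribution
H₁: observed counts differ from expected distribution
df = k - 1 = 2
χ² = Σ(O - E)²/E
   = (21 - 46.2)²/46.2 + (27 - 30.6)²/30.6 + (34 - 5.2)²/5.2
   = 13.745 + 0.424 + 159.508
   = 173.68
p-value < 0.0001

Since p-value < α = 0.1, we reject H₀.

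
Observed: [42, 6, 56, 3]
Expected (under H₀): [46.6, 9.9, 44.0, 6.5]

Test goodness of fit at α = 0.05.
Chi-square goodness of fit test:
H₀: observed counts match expected distribution
H₁: observed counts differ from expected distribution
df = k - 1 = 3
χ² = Σ(O - E)²/E
   = (42 - 46.6)²/46.6 + (6 - 9.9)²/9.9 + (56 - 44.0)²/44.0 + (3 - 6.5)²/6.5
   = 0.454 + 1.536 + 3.273 + 1.885
   = 7.15
p-value = 0.0673

Since p-value > α = 0.05, we fail to reject H₀.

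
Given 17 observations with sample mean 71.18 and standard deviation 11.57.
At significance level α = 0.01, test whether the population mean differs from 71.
One-sample t-test:
H₀: μ = 71
H₁: μ ≠ 71
df = n - 1 = 16
t = (x̄ - μ₀) / (s/√n) = (71.18 - 71) / (11.57/√17) = 0.064
p-value = 0.9496

Since p-value > α = 0.01, we fail to reject H₀.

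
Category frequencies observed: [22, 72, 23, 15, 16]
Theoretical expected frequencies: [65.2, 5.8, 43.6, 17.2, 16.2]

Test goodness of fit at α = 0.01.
Chi-square goodness of fit test:
H₀: observed counts match expected distribution
H₁: observed counts differ from expected distribution
df = k - 1 = 4
χ² = Σ(O - E)²/E
   = (22 - 65.2)²/65.2 + (72 - 5.8)²/5.8 + (23 - 43.6)²/43.6 + (15 - 17.2)²/17.2 + (16 - 16.2)²/16.2
   = 28.623 + 755.593 + 9.733 + 0.281 + 0.002
   = 794.23
p-value < 0.0001

Since p-value < α = 0.01, we reject H₀.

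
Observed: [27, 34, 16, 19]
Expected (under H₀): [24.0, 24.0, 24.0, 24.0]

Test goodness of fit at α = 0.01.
Chi-square goodness of fit test:
H₀: observed counts match expected distribution
H₁: observed counts differ from expected distribution
df = k - 1 = 3
χ² = Σ(O - E)²/E
   = (27 - 24.0)²/24.0 + (34 - 24.0)²/24.0 + (16 - 24.0)²/24.0 + (19 - 24.0)²/24.0
   = 0.375 + 4.167 + 2.667 + 1.042
   = 8.25
p-value = 0.0411

Since p-value > α = 0.01, we fail to reject H₀.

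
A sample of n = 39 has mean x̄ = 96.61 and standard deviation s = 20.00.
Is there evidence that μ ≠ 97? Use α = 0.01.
One-sample t-test:
H₀: μ = 97
H₁: μ ≠ 97
df = n - 1 = 38
t = (x̄ - μ₀) / (s/√n) = (96.61 - 97) / (20.00/√39) = -0.122
p-value = 0.9037

Since p-value > α = 0.01, we fail to reject H₀.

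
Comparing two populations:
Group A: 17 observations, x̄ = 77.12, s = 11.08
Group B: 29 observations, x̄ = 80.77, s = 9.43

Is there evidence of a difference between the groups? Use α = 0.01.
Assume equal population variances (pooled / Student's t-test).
Student's two-sample t-test (equal variances):
H₀: μ₁ = μ₂
H₁: μ₁ ≠ μ₂
df = n₁ + n₂ - 2 = 44
Pooled variance s_p² = [(n₁-1)s₁² + (n₂-1)s₂²] / (n₁ + n₂ - 2) = [(16)(11.08²) + (28)(9.43²)] / 44 = 101.2309
SE = √(s_p²(1/n₁ + 1/n₂)) = √(101.2309 × (1/17 + 1/29)) = 3.0733
t = (x̄₁ - x̄₂) / SE = (77.12 - 80.77) / 3.0733 = -3.65 / 3.0733 = -1.188
p-value = 0.2414

Since p-value > α = 0.01, we fail to reject H₀.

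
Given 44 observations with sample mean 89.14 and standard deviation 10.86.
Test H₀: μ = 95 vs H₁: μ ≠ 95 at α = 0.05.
One-sample t-test:
H₀: μ = 95
H₁: μ ≠ 95
df = n - 1 = 43
t = (x̄ - μ₀) / (s/√n) = (89.14 - 95) / (10.86/√44) = -3.579
p-value = 0.0009

Since p-value < α = 0.05, we reject H₀.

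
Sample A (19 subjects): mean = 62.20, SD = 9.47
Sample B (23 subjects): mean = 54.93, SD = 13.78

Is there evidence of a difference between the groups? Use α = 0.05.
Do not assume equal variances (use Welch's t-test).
Welch's two-sample t-test:
H₀: μ₁ = μ₂
H₁: μ₁ ≠ μ₂
s₁²/n₁ = 9.47²/19 = 4.7200,  s₂²/n₂ = 13.78²/23 = 8.2560
SE = √(s₁²/n₁ + s₂²/n₂) = √(4.7200 + 8.2560) = 3.6022
df (Welch-Satterthwaite) = (s₁²/n₁ + s₂²/n₂)² / [(s₁²/n₁)²/(n₁-1) + (s₂²/n₂)²/(n₂-1)] ≈ 38.83
t = (x̄₁ - x̄₂) / SE = (62.20 - 54.93) / 3.6022 = 7.27 / 3.6022 = 2.018
p-value = 0.0505

Since p-value > α = 0.05, we fail to reject H₀.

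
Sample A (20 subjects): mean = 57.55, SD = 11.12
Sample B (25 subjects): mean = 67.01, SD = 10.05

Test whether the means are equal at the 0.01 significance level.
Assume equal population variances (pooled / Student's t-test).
Student's two-sample t-test (equal variances):
H₀: μ₁ = μ₂
H₁: μ₁ ≠ μ₂
df = n₁ + n₂ - 2 = 43
Pooled variance s_p² = [(n₁-1)s₁² + (n₂-1)s₂²] / (n₁ + n₂ - 2) = [(19)(11.12²) + (24)(10.05²)] / 43 = 111.0115
SE = √(s_p²(1/n₁ + 1/n₂)) = √(111.0115 × (1/20 + 1/25)) = 3.1609
t = (x̄₁ - x̄₂) / SE = (57.55 - 67.01) / 3.1609 = -9.46 / 3.1609 = -2.993
p-value = 0.0046

Since p-value < α = 0.01, we reject H₀.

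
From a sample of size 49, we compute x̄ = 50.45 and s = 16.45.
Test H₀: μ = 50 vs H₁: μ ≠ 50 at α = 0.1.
One-sample t-test:
H₀: μ = 50
H₁: μ ≠ 50
df = n - 1 = 48
t = (x̄ - μ₀) / (s/√n) = (50.45 - 50) / (16.45/√49) = 0.191
p-value = 0.8489

Since p-value > α = 0.1, we fail to reject H₀.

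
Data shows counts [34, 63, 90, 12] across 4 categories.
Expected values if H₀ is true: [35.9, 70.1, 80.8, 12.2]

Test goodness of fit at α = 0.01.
Chi-square goodness of fit test:
H₀: observed counts match expected distribution
H₁: observed counts differ from expected distribution
df = k - 1 = 3
χ² = Σ(O - E)²/E
   = (34 - 35.9)²/35.9 + (63 - 70.1)²/70.1 + (90 - 80.8)²/80.8 + (12 - 12.2)²/12.2
   = 0.101 + 0.719 + 1.048 + 0.003
   = 1.87
p-value = 0.5997

Since p-value > α = 0.01, we fail to reject H₀.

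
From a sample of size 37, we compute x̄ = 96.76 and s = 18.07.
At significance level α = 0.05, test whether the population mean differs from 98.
One-sample t-test:
H₀: μ = 98
H₁: μ ≠ 98
df = n - 1 = 36
t = (x̄ - μ₀) / (s/√n) = (96.76 - 98) / (18.07/√37) = -0.417
p-value = 0.6789

Since p-value > α = 0.05, we fail to reject H₀.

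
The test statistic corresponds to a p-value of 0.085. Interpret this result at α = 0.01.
Since p = 0.085 > α = 0.01, fail to reject H₀.
There is insufficient evidence to reject the null hypothesis; the result is not statistically significant at the 0.01 level.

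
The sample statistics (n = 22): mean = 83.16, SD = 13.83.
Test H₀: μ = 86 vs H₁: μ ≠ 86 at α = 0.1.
One-sample t-test:
H₀: μ = 86
H₁: μ ≠ 86
df = n - 1 = 21
t = (x̄ - μ₀) / (s/√n) = (83.16 - 86) / (13.83/√22) = -0.963
p-value = 0.3464

Since p-value > α = 0.1, we fail to reject H₀.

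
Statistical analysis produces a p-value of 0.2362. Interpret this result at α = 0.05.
Since p = 0.2362 > α = 0.05, fail to reject H₀.
There is insufficient evidence to reject the null hypothesis; the result is not statistically significant at the 0.05 level.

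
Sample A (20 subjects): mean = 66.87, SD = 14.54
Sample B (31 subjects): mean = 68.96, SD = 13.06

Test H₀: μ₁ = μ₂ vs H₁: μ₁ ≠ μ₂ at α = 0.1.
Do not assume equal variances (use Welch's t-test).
Welch's two-sample t-test:
H₀: μ₁ = μ₂
H₁: μ₁ ≠ μ₂
s₁²/n₁ = 14.54²/20 = 10.5706,  s₂²/n₂ = 13.06²/31 = 5.5021
SE = √(s₁²/n₁ + s₂²/n₂) = √(10.5706 + 5.5021) = 4.0091
df (Welch-Satterthwaite) = (s₁²/n₁ + s₂²/n₂)² / [(s₁²/n₁)²/(n₁-1) + (s₂²/n₂)²/(n₂-1)] ≈ 37.49
t = (x̄₁ - x̄₂) / SE = (66.87 - 68.96) / 4.0091 = -2.09 / 4.0091 = -0.521
p-value = 0.6052

Since p-value > α = 0.1, we fail to reject H₀.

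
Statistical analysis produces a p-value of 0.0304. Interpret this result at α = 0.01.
Since p = 0.0304 > α = 0.01, fail to reject H₀.
There is insufficient evidence to reject the null hypothesis; the result is not statistically significant at the 0.01 level.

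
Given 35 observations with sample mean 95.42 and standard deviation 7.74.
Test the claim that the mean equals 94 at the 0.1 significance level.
One-sample t-test:
H₀: μ = 94
H₁: μ ≠ 94
df = n - 1 = 34
t = (x̄ - μ₀) / (s/√n) = (95.42 - 94) / (7.74/√35) = 1.085
p-value = 0.2854

Since p-value > α = 0.1, we fail to reject H₀.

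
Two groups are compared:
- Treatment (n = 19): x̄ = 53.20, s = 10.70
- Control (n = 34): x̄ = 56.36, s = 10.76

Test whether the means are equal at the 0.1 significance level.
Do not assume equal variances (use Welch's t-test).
Welch's two-sample t-test:
H₀: μ₁ = μ₂
H₁: μ₁ ≠ μ₂
s₁²/n₁ = 10.70²/19 = 6.0258,  s₂²/n₂ = 10.76²/34 = 3.4052
SE = √(s₁²/n₁ + s₂²/n₂) = √(6.0258 + 3.4052) = 3.0710
df (Welch-Satterthwaite) = (s₁²/n₁ + s₂²/n₂)² / [(s₁²/n₁)²/(n₁-1) + (s₂²/n₂)²/(n₂-1)] ≈ 37.55
t = (x̄₁ - x̄₂) / SE = (53.20 - 56.36) / 3.0710 = -3.16 / 3.0710 = -1.029
p-value = 0.3101

Since p-value > α = 0.1, we fail to reject H₀.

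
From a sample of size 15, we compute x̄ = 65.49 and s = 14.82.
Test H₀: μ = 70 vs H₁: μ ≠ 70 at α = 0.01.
One-sample t-test:
H₀: μ = 70
H₁: μ ≠ 70
df = n - 1 = 14
t = (x̄ - μ₀) / (s/√n) = (65.49 - 70) / (14.82/√15) = -1.179
p-value = 0.2582

Since p-value > α = 0.01, we fail to reject H₀.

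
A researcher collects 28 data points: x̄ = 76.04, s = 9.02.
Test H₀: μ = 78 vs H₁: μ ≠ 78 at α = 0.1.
One-sample t-test:
H₀: μ = 78
H₁: μ ≠ 78
df = n - 1 = 27
t = (x̄ - μ₀) / (s/√n) = (76.04 - 78) / (9.02/√28) = -1.150
p-value = 0.2603

Since p-value > α = 0.1, we fail to reject H₀.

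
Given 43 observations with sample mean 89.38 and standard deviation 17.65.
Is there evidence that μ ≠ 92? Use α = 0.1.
One-sample t-test:
H₀: μ = 92
H₁: μ ≠ 92
df = n - 1 = 42
t = (x̄ - μ₀) / (s/√n) = (89.38 - 92) / (17.65/√43) = -0.973
p-value = 0.3359

Since p-value > α = 0.1, we fail to reject H₀.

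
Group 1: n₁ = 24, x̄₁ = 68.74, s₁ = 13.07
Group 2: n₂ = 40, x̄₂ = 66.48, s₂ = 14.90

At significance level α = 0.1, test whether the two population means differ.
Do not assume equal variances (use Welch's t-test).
Welch's two-sample t-test:
H₀: μ₁ = μ₂
H₁: μ₁ ≠ μ₂
s₁²/n₁ = 13.07²/24 = 7.1177,  s₂²/n₂ = 14.90²/40 = 5.5503
SE = √(s₁²/n₁ + s₂²/n₂) = √(7.1177 + 5.5503) = 3.5592
df (Welch-Satterthwaite) = (s₁²/n₁ + s₂²/n₂)² / [(s₁²/n₁)²/(n₁-1) + (s₂²/n₂)²/(n₂-1)] ≈ 53.63
t = (x̄₁ - x̄₂) / SE = (68.74 - 66.48) / 3.5592 = 2.26 / 3.5592 = 0.635
p-value = 0.5281

Since p-value > α = 0.1, we fail to reject H₀.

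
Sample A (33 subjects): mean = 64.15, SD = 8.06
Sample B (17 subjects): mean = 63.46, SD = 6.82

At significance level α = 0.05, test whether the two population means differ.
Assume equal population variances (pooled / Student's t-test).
Student's two-sample t-test (equal variances):
H₀: μ₁ = μ₂
H₁: μ₁ ≠ μ₂
df = n₁ + n₂ - 2 = 48
Pooled variance s_p² = [(n₁-1)s₁² + (n₂-1)s₂²] / (n₁ + n₂ - 2) = [(32)(8.06²) + (16)(6.82²)] / 48 = 58.8132
SE = √(s_p²(1/n₁ + 1/n₂)) = √(58.8132 × (1/33 + 1/17)) = 2.2895
t = (x̄₁ - x̄₂) / SE = (64.15 - 63.46) / 2.2895 = 0.69 / 2.2895 = 0.301
p-value = 0.7644

Since p-value > α = 0.05, we fail to reject H₀.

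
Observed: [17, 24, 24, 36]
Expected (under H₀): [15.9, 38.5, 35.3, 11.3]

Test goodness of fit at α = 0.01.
Chi-square goodness of fit test:
H₀: observed counts match expected distribution
H₁: observed counts differ from expected distribution
df = k - 1 = 3
χ² = Σ(O - E)²/E
   = (17 - 15.9)²/15.9 + (24 - 38.5)²/38.5 + (24 - 35.3)²/35.3 + (36 - 11.3)²/11.3
   = 0.076 + 5.461 + 3.617 + 53.990
   = 63.14
p-value < 0.0001

Since p-value < α = 0.01, we reject H₀.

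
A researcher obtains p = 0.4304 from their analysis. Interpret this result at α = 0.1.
Since p = 0.4304 > α = 0.1, fail to reject H₀.
There is insufficient evidence to reject the null hypothesis; the result is not statistically significant at the 0.1 level.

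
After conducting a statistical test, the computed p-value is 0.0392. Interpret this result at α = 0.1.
Since p = 0.0392 < α = 0.1, reject H₀.
There is sufficient evidence to reject the null hypothesis; the result is statistically significant at the 0.1 level.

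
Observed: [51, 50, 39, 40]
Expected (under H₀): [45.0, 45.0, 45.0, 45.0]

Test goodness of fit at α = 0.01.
Chi-square goodness of fit test:
H₀: observed counts match expected distribution
H₁: observed counts differ from expected distribution
df = k - 1 = 3
χ² = Σ(O - E)²/E
   = (51 - 45.0)²/45.0 + (50 - 45.0)²/45.0 + (39 - 45.0)²/45.0 + (40 - 45.0)²/45.0
   = 0.800 + 0.556 + 0.800 + 0.556
   = 2.71
p-value = 0.4383

Since p-value > α = 0.01, we fail to reject H₀.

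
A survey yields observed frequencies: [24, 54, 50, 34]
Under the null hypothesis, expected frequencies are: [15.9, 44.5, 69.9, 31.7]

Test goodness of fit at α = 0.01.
Chi-square goodness of fit test:
H₀: observed counts match expected distribution
H₁: observed counts differ from expected distribution
df = k - 1 = 3
χ² = Σ(O - E)²/E
   = (24 - 15.9)²/15.9 + (54 - 44.5)²/44.5 + (50 - 69.9)²/69.9 + (34 - 31.7)²/31.7
   = 4.126 + 2.028 + 5.665 + 0.167
   = 11.99
p-value = 0.0074

Since p-value < α = 0.01, we reject H₀.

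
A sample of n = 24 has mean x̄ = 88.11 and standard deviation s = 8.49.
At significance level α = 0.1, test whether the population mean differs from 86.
One-sample t-test:
H₀: μ = 86
H₁: μ ≠ 86
df = n - 1 = 23
t = (x̄ - μ₀) / (s/√n) = (88.11 - 86) / (8.49/√24) = 1.218
p-value = 0.2357

Since p-value > α = 0.1, we fail to reject H₀.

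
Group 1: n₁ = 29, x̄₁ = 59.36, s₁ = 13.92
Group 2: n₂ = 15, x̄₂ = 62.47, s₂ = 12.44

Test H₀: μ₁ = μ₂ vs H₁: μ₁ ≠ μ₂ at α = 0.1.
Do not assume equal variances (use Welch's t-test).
Welch's two-sample t-test:
H₀: μ₁ = μ₂
H₁: μ₁ ≠ μ₂
s₁²/n₁ = 13.92²/29 = 6.6816,  s₂²/n₂ = 12.44²/15 = 10.3169
SE = √(s₁²/n₁ + s₂²/n₂) = √(6.6816 + 10.3169) = 4.1229
df (Welch-Satterthwaite) = (s₁²/n₁ + s₂²/n₂)² / [(s₁²/n₁)²/(n₁-1) + (s₂²/n₂)²/(n₂-1)] ≈ 31.42
t = (x̄₁ - x̄₂) / SE = (59.36 - 62.47) / 4.1229 = -3.11 / 4.1229 = -0.754
p-value = 0.4563

Since p-value > α = 0.1, we fail to reject H₀.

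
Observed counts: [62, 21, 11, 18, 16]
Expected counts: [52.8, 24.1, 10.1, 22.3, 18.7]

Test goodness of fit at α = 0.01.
Chi-square goodness of fit test:
H₀: observed counts match expected distribution
H₁: observed counts differ from expected distribution
df = k - 1 = 4
χ² = Σ(O - E)²/E
   = (62 - 52.8)²/52.8 + (21 - 24.1)²/24.1 + (11 - 10.1)²/10.1 + (18 - 22.3)²/22.3 + (16 - 18.7)²/18.7
   = 1.603 + 0.399 + 0.080 + 0.829 + 0.390
   = 3.30
p-value = 0.5088

Since p-value > α = 0.01, we fail to reject H₀.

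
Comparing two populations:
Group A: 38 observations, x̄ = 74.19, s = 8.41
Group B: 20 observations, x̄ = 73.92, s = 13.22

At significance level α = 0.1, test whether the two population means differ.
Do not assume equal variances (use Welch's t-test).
Welch's two-sample t-test:
H₀: μ₁ = μ₂
H₁: μ₁ ≠ μ₂
s₁²/n₁ = 8.41²/38 = 1.8613,  s₂²/n₂ = 13.22²/20 = 8.7384
SE = √(s₁²/n₁ + s₂²/n₂) = √(1.8613 + 8.7384) = 3.2557
df (Welch-Satterthwaite) = (s₁²/n₁ + s₂²/n₂)² / [(s₁²/n₁)²/(n₁-1) + (s₂²/n₂)²/(n₂-1)] ≈ 27.32
t = (x̄₁ - x̄₂) / SE = (74.19 - 73.92) / 3.2557 = 0.27 / 3.2557 = 0.083
p-value = 0.9345

Since p-value > α = 0.1, we fail to reject H₀.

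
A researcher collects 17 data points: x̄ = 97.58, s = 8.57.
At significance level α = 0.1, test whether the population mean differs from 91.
One-sample t-test:
H₀: μ = 91
H₁: μ ≠ 91
df = n - 1 = 16
t = (x̄ - μ₀) / (s/√n) = (97.58 - 91) / (8.57/√17) = 3.166
p-value = 0.0060

Since p-value < α = 0.1, we reject H₀.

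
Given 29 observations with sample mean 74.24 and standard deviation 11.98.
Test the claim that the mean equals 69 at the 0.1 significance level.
One-sample t-test:
H₀: μ = 69
H₁: μ ≠ 69
df = n - 1 = 28
t = (x̄ - μ₀) / (s/√n) = (74.24 - 69) / (11.98/√29) = 2.355
p-value = 0.0257

Since p-value < α = 0.1, we reject H₀.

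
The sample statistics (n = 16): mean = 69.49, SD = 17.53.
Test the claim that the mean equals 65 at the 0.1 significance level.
One-sample t-test:
H₀: μ = 65
H₁: μ ≠ 65
df = n - 1 = 15
t = (x̄ - μ₀) / (s/√n) = (69.49 - 65) / (17.53/√16) = 1.025
p-value = 0.3218

Since p-value > α = 0.1, we fail to reject H₀.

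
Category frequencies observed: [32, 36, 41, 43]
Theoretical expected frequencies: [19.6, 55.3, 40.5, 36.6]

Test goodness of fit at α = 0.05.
Chi-square goodness of fit test:
H₀: observed counts match expected distribution
H₁: observed counts differ from expected distribution
df = k - 1 = 3
χ² = Σ(O - E)²/E
   = (32 - 19.6)²/19.6 + (36 - 55.3)²/55.3 + (41 - 40.5)²/40.5 + (43 - 36.6)²/36.6
   = 7.845 + 6.736 + 0.006 + 1.119
   = 15.71
p-value = 0.0013

Since p-value < α = 0.05, we reject H₀.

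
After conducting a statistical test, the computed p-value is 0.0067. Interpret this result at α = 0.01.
Since p = 0.0067 < α = 0.01, reject H₀.
There is sufficient evidence to reject the null hypothesis; the result is statistically significant at the 0.01 level.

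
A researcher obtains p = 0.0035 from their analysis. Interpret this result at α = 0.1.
Since p = 0.0035 < α = 0.1, reject H₀.
There is sufficient evidence to reject the null hypothesis; the result is statistically significant at the 0.1 level.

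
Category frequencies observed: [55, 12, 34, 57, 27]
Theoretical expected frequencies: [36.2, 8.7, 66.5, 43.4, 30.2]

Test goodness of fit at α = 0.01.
Chi-square goodness of fit test:
H₀: observed counts match expected distribution
H₁: observed counts differ from expected distribution
df = k - 1 = 4
χ² = Σ(O - E)²/E
   = (55 - 36.2)²/36.2 + (12 - 8.7)²/8.7 + (34 - 66.5)²/66.5 + (57 - 43.4)²/43.4 + (27 - 30.2)²/30.2
   = 9.764 + 1.252 + 15.883 + 4.262 + 0.339
   = 31.50
p-value < 0.0001

Since p-value < α = 0.01, we reject H₀.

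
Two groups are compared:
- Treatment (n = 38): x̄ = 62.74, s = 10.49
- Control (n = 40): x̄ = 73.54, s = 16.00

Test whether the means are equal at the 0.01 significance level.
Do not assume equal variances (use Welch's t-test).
Welch's two-sample t-test:
H₀: μ₁ = μ₂
H₁: μ₁ ≠ μ₂
s₁²/n₁ = 10.49²/38 = 2.8958,  s₂²/n₂ = 16.00²/40 = 6.4000
SE = √(s₁²/n₁ + s₂²/n₂) = √(2.8958 + 6.4000) = 3.0489
df (Welch-Satterthwaite) = (s₁²/n₁ + s₂²/n₂)² / [(s₁²/n₁)²/(n₁-1) + (s₂²/n₂)²/(n₂-1)] ≈ 67.67
t = (x̄₁ - x̄₂) / SE = (62.74 - 73.54) / 3.0489 = -10.80 / 3.0489 = -3.542
p-value = 0.0007

Since p-value < α = 0.01, we reject H₀.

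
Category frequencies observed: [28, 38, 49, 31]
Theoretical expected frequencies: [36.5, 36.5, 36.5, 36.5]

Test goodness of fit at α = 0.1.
Chi-square goodness of fit test:
H₀: observed counts match expected distribution
H₁: observed counts differ from expected distribution
df = k - 1 = 3
χ² = Σ(O - E)²/E
   = (28 - 36.5)²/36.5 + (38 - 36.5)²/36.5 + (49 - 36.5)²/36.5 + (31 - 36.5)²/36.5
   = 1.979 + 0.062 + 4.281 + 0.829
   = 7.15
p-value = 0.0672

Since p-value < α = 0.1, we reject H₀.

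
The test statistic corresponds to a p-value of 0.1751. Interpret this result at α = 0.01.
Since p = 0.1751 > α = 0.01, fail to reject H₀.
There is insufficient evidence to reject the null hypothesis; the result is not statistically significant at the 0.01 level.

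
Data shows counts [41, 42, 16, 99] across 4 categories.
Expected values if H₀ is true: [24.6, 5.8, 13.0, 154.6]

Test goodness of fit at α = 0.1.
Chi-square goodness of fit test:
H₀: observed counts match expected distribution
H₁: observed counts differ from expected distribution
df = k - 1 = 3
χ² = Σ(O - E)²/E
   = (41 - 24.6)²/24.6 + (42 - 5.8)²/5.8 + (16 - 13.0)²/13.0 + (99 - 154.6)²/154.6
   = 10.933 + 225.938 + 0.692 + 19.996
   = 257.56
p-value < 0.0001

Since p-value < α = 0.1, we reject H₀.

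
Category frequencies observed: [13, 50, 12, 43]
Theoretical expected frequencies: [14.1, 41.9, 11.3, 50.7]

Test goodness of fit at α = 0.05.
Chi-square goodness of fit test:
H₀: observed counts match expected distribution
H₁: observed counts differ from expected distribution
df = k - 1 = 3
χ² = Σ(O - E)²/E
   = (13 - 14.1)²/14.1 + (50 - 41.9)²/41.9 + (12 - 11.3)²/11.3 + (43 - 50.7)²/50.7
   = 0.086 + 1.566 + 0.043 + 1.169
   = 2.86
p-value = 0.4130

Since p-value > α = 0.05, we fail to reject H₀.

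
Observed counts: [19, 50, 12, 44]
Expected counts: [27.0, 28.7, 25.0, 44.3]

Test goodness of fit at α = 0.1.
Chi-square goodness of fit test:
H₀: observed counts match expected distribution
H₁: observed counts differ from expected distribution
df = k - 1 = 3
χ² = Σ(O - E)²/E
   = (19 - 27.0)²/27.0 + (50 - 28.7)²/28.7 + (12 - 25.0)²/25.0 + (44 - 44.3)²/44.3
   = 2.370 + 15.808 + 6.760 + 0.002
   = 24.94
p-value < 0.0001

Since p-value < α = 0.1, we reject H₀.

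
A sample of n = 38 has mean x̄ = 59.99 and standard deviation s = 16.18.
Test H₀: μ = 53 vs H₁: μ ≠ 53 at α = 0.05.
One-sample t-test:
H₀: μ = 53
H₁: μ ≠ 53
df = n - 1 = 37
t = (x̄ - μ₀) / (s/√n) = (59.99 - 53) / (16.18/√38) = 2.663
p-value = 0.0114

Since p-value < α = 0.05, we reject H₀.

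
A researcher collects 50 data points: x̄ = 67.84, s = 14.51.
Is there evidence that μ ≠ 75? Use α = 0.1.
One-sample t-test:
H₀: μ = 75
H₁: μ ≠ 75
df = n - 1 = 49
t = (x̄ - μ₀) / (s/√n) = (67.84 - 75) / (14.51/√50) = -3.489
p-value = 0.0010

Since p-value < α = 0.1, we reject H₀.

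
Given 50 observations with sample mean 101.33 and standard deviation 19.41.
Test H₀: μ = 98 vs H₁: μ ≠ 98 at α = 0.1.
One-sample t-test:
H₀: μ = 98
H₁: μ ≠ 98
df = n - 1 = 49
t = (x̄ - μ₀) / (s/√n) = (101.33 - 98) / (19.41/√50) = 1.213
p-value = 0.2309

Since p-value > α = 0.1, we fail to reject H₀.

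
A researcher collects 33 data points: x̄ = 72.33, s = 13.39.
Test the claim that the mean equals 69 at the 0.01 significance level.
One-sample t-test:
H₀: μ = 69
H₁: μ ≠ 69
df = n - 1 = 32
t = (x̄ - μ₀) / (s/√n) = (72.33 - 69) / (13.39/√33) = 1.429
p-value = 0.1628

Since p-value > α = 0.01, we fail to reject H₀.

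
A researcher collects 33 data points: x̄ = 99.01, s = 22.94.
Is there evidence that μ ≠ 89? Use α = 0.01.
One-sample t-test:
H₀: μ = 89
H₁: μ ≠ 89
df = n - 1 = 32
t = (x̄ - μ₀) / (s/√n) = (99.01 - 89) / (22.94/√33) = 2.507
p-value = 0.0175

Since p-value > α = 0.01, we fail to reject H₀.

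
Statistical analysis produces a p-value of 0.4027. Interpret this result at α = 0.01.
Since p = 0.4027 > α = 0.01, fail to reject H₀.
There is insufficient evidence to reject the null hypothesis; the result is not statistically significant at the 0.01 level.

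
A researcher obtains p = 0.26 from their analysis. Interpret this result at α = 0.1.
Since p = 0.26 > α = 0.1, fail to reject H₀.
There is insufficient evidence to reject the null hypothesis; the result is not statistically significant at the 0.1 level.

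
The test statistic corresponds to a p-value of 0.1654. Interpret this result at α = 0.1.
Since p = 0.1654 > α = 0.1, fail to reject H₀.
There is insufficient evidence to reject the null hypothesis; the result is not statistically significant at the 0.1 level.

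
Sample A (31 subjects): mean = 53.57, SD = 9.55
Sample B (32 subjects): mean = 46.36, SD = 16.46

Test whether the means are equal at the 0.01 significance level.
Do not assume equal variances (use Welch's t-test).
Welch's two-sample t-test:
H₀: μ₁ = μ₂
H₁: μ₁ ≠ μ₂
s₁²/n₁ = 9.55²/31 = 2.9420,  s₂²/n₂ = 16.46²/32 = 8.4666
SE = √(s₁²/n₁ + s₂²/n₂) = √(2.9420 + 8.4666) = 3.3777
df (Welch-Satterthwaite) = (s₁²/n₁ + s₂²/n₂)² / [(s₁²/n₁)²/(n₁-1) + (s₂²/n₂)²/(n₂-1)] ≈ 50.04
t = (x̄₁ - x̄₂) / SE = (53.57 - 46.36) / 3.3777 = 7.21 / 3.3777 = 2.135
p-value = 0.0377

Since p-value > α = 0.01, we fail to reject H₀.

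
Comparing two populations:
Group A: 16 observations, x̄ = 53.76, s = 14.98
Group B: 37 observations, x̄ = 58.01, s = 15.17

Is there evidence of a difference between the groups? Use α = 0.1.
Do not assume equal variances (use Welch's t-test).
Welch's two-sample t-test:
H₀: μ₁ = μ₂
H₁: μ₁ ≠ μ₂
s₁²/n₁ = 14.98²/16 = 14.0250,  s₂²/n₂ = 15.17²/37 = 6.2197
SE = √(s₁²/n₁ + s₂²/n₂) = √(14.0250 + 6.2197) = 4.4994
df (Welch-Satterthwaite) = (s₁²/n₁ + s₂²/n₂)² / [(s₁²/n₁)²/(n₁-1) + (s₂²/n₂)²/(n₂-1)] ≈ 28.89
t = (x̄₁ - x̄₂) / SE = (53.76 - 58.01) / 4.4994 = -4.25 / 4.4994 = -0.945
p-value = 0.3527

Since p-value > α = 0.1, we fail to reject H₀.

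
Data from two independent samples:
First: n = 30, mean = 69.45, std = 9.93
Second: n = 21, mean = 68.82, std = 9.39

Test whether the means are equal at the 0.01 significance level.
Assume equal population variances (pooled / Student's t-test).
Student's two-sample t-test (equal variances):
H₀: μ₁ = μ₂
H₁: μ₁ ≠ μ₂
df = n₁ + n₂ - 2 = 49
Pooled variance s_p² = [(n₁-1)s₁² + (n₂-1)s₂²] / (n₁ + n₂ - 2) = [(29)(9.93²) + (20)(9.39²)] / 49 = 94.3466
SE = √(s_p²(1/n₁ + 1/n₂)) = √(94.3466 × (1/30 + 1/21)) = 2.7636
t = (x̄₁ - x̄₂) / SE = (69.45 - 68.82) / 2.7636 = 0.63 / 2.7636 = 0.228
p-value = 0.8206

Since p-value > α = 0.01, we fail to reject H₀.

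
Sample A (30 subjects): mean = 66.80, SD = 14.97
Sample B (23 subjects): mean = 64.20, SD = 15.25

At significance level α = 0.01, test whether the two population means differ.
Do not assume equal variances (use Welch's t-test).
Welch's two-sample t-test:
H₀: μ₁ = μ₂
H₁: μ₁ ≠ μ₂
s₁²/n₁ = 14.97²/30 = 7.4700,  s₂²/n₂ = 15.25²/23 = 10.1114
SE = √(s₁²/n₁ + s₂²/n₂) = √(7.4700 + 10.1114) = 4.1930
df (Welch-Satterthwaite) = (s₁²/n₁ + s₂²/n₂)² / [(s₁²/n₁)²/(n₁-1) + (s₂²/n₂)²/(n₂-1)] ≈ 47.04
t = (x̄₁ - x̄₂) / SE = (66.80 - 64.20) / 4.1930 = 2.60 / 4.1930 = 0.620
p-value = 0.5382

Since p-value > α = 0.01, we fail to reject H₀.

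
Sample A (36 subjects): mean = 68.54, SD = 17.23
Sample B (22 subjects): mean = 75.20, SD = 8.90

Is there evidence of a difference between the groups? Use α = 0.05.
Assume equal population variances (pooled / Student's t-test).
Student's two-sample t-test (equal variances):
H₀: μ₁ = μ₂
H₁: μ₁ ≠ μ₂
df = n₁ + n₂ - 2 = 56
Pooled variance s_p² = [(n₁-1)s₁² + (n₂-1)s₂²] / (n₁ + n₂ - 2) = [(35)(17.23²) + (21)(8.90²)] / 56 = 215.2493
SE = √(s_p²(1/n₁ + 1/n₂)) = √(215.2493 × (1/36 + 1/22)) = 3.9703
t = (x̄₁ - x̄₂) / SE = (68.54 - 75.20) / 3.9703 = -6.66 / 3.9703 = -1.677
p-value = 0.0990

Since p-value > α = 0.05, we fail to reject H₀.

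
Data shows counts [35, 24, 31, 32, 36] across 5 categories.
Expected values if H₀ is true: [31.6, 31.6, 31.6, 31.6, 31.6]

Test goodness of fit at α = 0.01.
Chi-square goodness of fit test:
H₀: observed counts match expected distribution
H₁: observed counts differ from expected distribution
df = k - 1 = 4
χ² = Σ(O - E)²/E
   = (35 - 31.6)²/31.6 + (24 - 31.6)²/31.6 + (31 - 31.6)²/31.6 + (32 - 31.6)²/31.6 + (36 - 31.6)²/31.6
   = 0.366 + 1.828 + 0.011 + 0.005 + 0.613
   = 2.82
p-value = 0.5879

Since p-value > α = 0.01, we fail to reject H₀.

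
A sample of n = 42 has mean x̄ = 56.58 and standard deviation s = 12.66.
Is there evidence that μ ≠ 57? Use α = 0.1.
One-sample t-test:
H₀: μ = 57
H₁: μ ≠ 57
df = n - 1 = 41
t = (x̄ - μ₀) / (s/√n) = (56.58 - 57) / (12.66/√42) = -0.215
p-value = 0.8308

Since p-value > α = 0.1, we fail to reject H₀.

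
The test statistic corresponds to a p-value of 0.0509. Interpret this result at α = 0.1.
Since p = 0.0509 < α = 0.1, reject H₀.
There is sufficient evidence to reject the null hypothesis; the result is statistically significant at the 0.1 level.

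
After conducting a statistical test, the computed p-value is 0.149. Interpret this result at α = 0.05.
Since p = 0.149 > α = 0.05, fail to reject H₀.
There is insufficient evidence to reject the null hypothesis; the result is not statistically significant at the 0.05 level.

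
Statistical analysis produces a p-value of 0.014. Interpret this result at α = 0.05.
Since p = 0.014 < α = 0.05, reject H₀.
There is sufficient evidence to reject the null hypothesis; the result is statistically significant at the 0.05 level.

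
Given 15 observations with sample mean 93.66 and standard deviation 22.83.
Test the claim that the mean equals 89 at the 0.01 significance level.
One-sample t-test:
H₀: μ = 89
H₁: μ ≠ 89
df = n - 1 = 14
t = (x̄ - μ₀) / (s/√n) = (93.66 - 89) / (22.83/√15) = 0.791
p-value = 0.4424

Since p-value > α = 0.01, we fail to reject H₀.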